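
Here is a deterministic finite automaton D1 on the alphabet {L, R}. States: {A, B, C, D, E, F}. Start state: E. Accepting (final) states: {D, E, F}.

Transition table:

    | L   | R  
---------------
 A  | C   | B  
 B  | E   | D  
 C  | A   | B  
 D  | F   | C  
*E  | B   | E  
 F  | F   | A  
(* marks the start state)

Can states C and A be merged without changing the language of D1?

All states are reachable from the start state.
Initial partition by acceptance: {D,E,F} | {A,B,C}.
On input L, block {D,E,F} splits into {D,F} and {E}.
On input L, block {A,B,C} splits into {A,C} and {B}.
No further refinement is possible. Final partition (4 blocks): {D,F} | {A,C} | {E} | {B}.
C and A lie in the same block of the stable partition, so they are equivalent — no string distinguishes them.

Yes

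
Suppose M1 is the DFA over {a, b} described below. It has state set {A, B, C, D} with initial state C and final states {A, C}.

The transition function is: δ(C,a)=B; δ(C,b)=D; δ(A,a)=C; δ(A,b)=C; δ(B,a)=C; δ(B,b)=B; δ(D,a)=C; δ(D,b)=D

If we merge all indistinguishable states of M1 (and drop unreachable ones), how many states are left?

Reachable states from the start: {B,C,D}. Unreachable: {A} — drop them.
P0 = {C} | {B,D}.
Stable partition: {C} | {B,D} — 2 equivalence classes.

2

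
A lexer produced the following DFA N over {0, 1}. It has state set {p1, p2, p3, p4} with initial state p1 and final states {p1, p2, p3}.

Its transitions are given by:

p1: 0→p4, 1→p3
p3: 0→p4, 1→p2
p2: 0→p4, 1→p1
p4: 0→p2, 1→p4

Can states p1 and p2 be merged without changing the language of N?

Yes

Initial partition by acceptance: {p1,p2,p3} | {p4}.
No further refinement is possible. Final partition (2 blocks): {p1,p2,p3} | {p4}.
p1 and p2 lie in the same block of the stable partition, so they are equivalent — no string distinguishes them.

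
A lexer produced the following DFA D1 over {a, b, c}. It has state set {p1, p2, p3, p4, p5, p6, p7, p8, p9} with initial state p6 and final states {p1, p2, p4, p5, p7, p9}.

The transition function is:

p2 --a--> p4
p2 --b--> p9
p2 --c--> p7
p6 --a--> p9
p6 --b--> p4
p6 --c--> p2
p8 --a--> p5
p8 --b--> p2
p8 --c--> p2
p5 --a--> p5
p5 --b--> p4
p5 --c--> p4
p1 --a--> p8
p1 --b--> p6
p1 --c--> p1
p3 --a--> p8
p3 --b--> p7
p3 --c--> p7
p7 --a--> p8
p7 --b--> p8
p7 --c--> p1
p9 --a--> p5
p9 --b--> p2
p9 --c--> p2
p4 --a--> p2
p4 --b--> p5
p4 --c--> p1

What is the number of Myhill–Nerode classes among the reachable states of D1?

4

States {p3} cannot be reached from the start state, so discard them.
Initial partition by acceptance: {p1,p2,p4,p5,p7,p9} | {p6,p8}.
Split {p1,p2,p4,p5,p7,p9} by δ(·,a) → {p2,p4,p5,p9} and {p1,p7}.
Split {p2,p4,p5,p9} by δ(·,c) → {p2,p4} and {p5,p9}.
Stable partition: {p2,p4} | {p6,p8} | {p1,p7} | {p5,p9} — 4 equivalence classes.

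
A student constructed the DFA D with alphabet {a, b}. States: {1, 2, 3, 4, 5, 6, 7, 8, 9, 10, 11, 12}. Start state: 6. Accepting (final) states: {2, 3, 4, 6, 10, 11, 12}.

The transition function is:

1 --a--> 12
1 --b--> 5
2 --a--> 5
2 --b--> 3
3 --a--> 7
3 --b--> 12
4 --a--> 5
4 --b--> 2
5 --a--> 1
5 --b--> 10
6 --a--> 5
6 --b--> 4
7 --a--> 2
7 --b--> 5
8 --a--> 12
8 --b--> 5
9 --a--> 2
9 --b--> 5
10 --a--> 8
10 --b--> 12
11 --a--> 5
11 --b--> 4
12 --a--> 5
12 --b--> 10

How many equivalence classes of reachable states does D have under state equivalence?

States {9,11} cannot be reached from the start state, so discard them.
P0 = {2,3,4,6,10,12} | {1,5,7,8}.
On input a, block {1,5,7,8} splits into {1,7,8} and {5}.
Split {2,3,4,6,10,12} by δ(·,a) → {2,4,6,12} and {3,10}.
Split {2,4,6,12} by δ(·,b) → {2,12} and {4,6}.
On input b, block {4,6} splits into {4} and {6}.
The partition is now stable with 6 blocks: {2,12} | {1,7,8} | {5} | {3,10} | {4} | {6}.

6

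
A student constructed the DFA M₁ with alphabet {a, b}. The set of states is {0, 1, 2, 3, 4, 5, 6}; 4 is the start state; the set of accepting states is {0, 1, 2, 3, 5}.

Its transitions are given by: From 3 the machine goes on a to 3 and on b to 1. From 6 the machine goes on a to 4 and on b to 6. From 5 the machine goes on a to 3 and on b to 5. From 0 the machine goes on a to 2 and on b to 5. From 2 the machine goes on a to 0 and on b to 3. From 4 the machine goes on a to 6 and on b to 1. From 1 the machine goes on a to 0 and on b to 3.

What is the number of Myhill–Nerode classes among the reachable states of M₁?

Initial partition by acceptance: {0,1,2,3,5} | {4,6}.
On input b, block {4,6} splits into {4} and {6}.
No further refinement is possible. Final partition (3 blocks): {0,1,2,3,5} | {4} | {6}.

3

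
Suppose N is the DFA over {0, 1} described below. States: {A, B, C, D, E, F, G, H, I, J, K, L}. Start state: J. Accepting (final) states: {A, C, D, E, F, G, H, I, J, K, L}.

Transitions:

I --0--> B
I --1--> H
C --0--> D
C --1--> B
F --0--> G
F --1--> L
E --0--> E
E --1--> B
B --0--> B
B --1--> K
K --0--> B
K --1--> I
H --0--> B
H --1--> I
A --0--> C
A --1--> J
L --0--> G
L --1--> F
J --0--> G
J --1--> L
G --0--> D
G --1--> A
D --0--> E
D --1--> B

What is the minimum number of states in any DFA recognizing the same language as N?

6

Every state is reachable, so we keep all 12.
P0 = {A,C,D,E,F,G,H,I,J,K,L} | {B}.
On input 0, block {A,C,D,E,F,G,H,I,J,K,L} splits into {A,C,D,E,F,G,J,L} and {H,I,K}.
Refine {A,C,D,E,F,G,J,L} on symbol 1: members go to different blocks, giving {A,F,G,J,L} and {C,D,E}.
Split {A,F,G,J,L} by δ(·,0) → {F,J,L} and {A,G}.
Refine {A,G} on symbol 1: members go to different blocks, giving {A} and {G}.
Stable partition: {F,J,L} | {B} | {H,I,K} | {C,D,E} | {A} | {G} — 6 equivalence classes.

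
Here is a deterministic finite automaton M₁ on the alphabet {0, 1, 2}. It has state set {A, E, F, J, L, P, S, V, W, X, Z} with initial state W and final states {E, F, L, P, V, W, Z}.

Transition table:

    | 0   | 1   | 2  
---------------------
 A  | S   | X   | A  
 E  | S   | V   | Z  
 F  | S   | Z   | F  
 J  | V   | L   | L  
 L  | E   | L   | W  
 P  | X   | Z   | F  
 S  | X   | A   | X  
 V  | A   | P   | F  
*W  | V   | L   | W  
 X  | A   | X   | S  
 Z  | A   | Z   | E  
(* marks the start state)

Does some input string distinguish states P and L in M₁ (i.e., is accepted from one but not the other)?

First remove the unreachable states {J}; 10 states remain.
Initial partition by acceptance: {E,F,L,P,V,W,Z} | {A,S,X}.
Split {E,F,L,P,V,W,Z} by δ(·,0) → {E,F,P,V,Z} and {L,W}.
Stable partition: {E,F,P,V,Z} | {A,S,X} | {L,W} — 3 equivalence classes.
P and L end up in different blocks, so they are distinguishable. For instance, the string '0' is accepted from only L.

Yes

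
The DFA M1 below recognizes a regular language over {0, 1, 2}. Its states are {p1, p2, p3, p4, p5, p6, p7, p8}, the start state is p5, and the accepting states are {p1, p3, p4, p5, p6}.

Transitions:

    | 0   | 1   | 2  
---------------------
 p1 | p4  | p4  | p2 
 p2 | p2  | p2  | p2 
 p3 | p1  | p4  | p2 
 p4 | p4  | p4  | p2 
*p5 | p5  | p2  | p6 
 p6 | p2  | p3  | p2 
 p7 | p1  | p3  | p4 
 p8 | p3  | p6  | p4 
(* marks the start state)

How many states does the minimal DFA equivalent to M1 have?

States {p7,p8} cannot be reached from the start state, so discard them.
Initial partition by acceptance: {p1,p3,p4,p5,p6} | {p2}.
Split {p1,p3,p4,p5,p6} by δ(·,0) → {p1,p3,p4,p5} and {p6}.
On input 1, block {p1,p3,p4,p5} splits into {p1,p3,p4} and {p5}.
Stable partition: {p1,p3,p4} | {p2} | {p6} | {p5} — 4 equivalence classes.

4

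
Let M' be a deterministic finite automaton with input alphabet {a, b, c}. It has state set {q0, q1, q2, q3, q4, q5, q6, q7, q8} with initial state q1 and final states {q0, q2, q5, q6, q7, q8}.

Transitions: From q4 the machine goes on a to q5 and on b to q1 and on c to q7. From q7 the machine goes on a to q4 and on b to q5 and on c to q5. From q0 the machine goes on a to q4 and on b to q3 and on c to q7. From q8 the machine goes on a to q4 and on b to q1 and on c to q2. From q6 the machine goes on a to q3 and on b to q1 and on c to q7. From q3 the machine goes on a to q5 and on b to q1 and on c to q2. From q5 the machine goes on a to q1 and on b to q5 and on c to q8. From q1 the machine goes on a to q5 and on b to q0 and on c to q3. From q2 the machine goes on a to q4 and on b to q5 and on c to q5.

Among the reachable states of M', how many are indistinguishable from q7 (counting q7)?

2

States {q6} cannot be reached from the start state, so discard them.
P0 = {q0,q2,q5,q7,q8} | {q1,q3,q4}.
Refine {q0,q2,q5,q7,q8} on symbol b: members go to different blocks, giving {q2,q5,q7} and {q0,q8}.
On input c, block {q2,q5,q7} splits into {q2,q7} and {q5}.
Refine {q1,q3,q4} on symbol b: members go to different blocks, giving {q3,q4} and {q1}.
Refine {q0,q8} on symbol b: members go to different blocks, giving {q0} and {q8}.
No further refinement is possible. Final partition (6 blocks): {q2,q7} | {q3,q4} | {q0} | {q5} | {q1} | {q8}.
The equivalence class containing q7 is {q2,q7}, of size 2.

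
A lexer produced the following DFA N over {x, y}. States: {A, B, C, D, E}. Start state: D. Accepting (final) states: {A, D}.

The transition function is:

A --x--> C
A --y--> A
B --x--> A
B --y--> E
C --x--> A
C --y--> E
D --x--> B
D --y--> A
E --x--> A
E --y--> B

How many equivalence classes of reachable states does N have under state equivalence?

Initial partition by acceptance: {A,D} | {B,C,E}.
Stable partition: {A,D} | {B,C,E} — 2 equivalence classes.

2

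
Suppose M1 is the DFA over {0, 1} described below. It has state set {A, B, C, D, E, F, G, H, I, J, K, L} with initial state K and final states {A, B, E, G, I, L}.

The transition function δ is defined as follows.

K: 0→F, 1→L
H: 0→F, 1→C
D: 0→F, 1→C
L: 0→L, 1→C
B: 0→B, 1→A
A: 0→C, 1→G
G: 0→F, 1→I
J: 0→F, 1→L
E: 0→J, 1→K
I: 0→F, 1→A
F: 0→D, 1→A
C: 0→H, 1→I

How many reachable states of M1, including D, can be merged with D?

First remove the unreachable states {B,E,J}; 9 states remain.
Start with accepting vs non-accepting: {A,G,I,L} | {C,D,F,H,K}.
On input 0, block {A,G,I,L} splits into {A,G,I} and {L}.
On input 1, block {C,D,F,H,K} splits into {C,F} and {D,H} and {K}.
No further refinement is possible. Final partition (5 blocks): {A,G,I} | {C,F} | {L} | {D,H} | {K}.
State D belongs to the block {D,H}, which has 2 states.

2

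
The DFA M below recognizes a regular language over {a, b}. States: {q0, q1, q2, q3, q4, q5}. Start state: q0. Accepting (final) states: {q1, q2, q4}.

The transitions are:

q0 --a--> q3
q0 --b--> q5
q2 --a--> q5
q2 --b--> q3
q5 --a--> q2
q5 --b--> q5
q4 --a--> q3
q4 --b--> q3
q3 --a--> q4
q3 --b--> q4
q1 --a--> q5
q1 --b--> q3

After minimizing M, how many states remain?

States {q1} cannot be reached from the start state, so discard them.
P0 = {q2,q4} | {q0,q3,q5}.
On input a, block {q0,q3,q5} splits into {q3,q5} and {q0}.
Split {q3,q5} by δ(·,b) → {q3} and {q5}.
Refine {q2,q4} on symbol a: members go to different blocks, giving {q2} and {q4}.
No further refinement is possible. Final partition (5 blocks): {q2} | {q3} | {q0} | {q5} | {q4}.

5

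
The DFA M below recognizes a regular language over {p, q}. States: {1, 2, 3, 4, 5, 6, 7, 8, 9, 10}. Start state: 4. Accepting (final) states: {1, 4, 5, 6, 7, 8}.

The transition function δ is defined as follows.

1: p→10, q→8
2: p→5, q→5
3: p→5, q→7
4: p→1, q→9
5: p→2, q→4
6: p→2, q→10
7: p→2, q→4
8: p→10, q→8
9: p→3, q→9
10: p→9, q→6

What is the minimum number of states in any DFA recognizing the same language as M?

7

P0 = {1,4,5,6,7,8} | {2,3,9,10}.
Split {1,4,5,6,7,8} by δ(·,p) → {1,5,6,7,8} and {4}.
Split {1,5,6,7,8} by δ(·,q) → {1,8} and {5,7} and {6}.
On input p, block {2,3,9,10} splits into {2,3} and {9,10}.
On input p, block {9,10} splits into {9} and {10}.
Stable partition: {1,8} | {2,3} | {4} | {5,7} | {6} | {9} | {10} — 7 equivalence classes.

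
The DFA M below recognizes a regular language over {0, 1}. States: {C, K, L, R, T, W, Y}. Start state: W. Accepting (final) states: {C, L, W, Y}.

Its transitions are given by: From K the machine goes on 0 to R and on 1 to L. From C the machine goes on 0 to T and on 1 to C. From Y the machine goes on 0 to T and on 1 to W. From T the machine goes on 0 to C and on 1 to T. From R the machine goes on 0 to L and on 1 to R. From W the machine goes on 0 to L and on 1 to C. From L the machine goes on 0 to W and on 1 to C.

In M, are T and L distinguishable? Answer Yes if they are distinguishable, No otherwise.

States {K,R,Y} cannot be reached from the start state, so discard them.
Start with accepting vs non-accepting: {C,L,W} | {T}.
Split {C,L,W} by δ(·,0) → {L,W} and {C}.
Stable partition: {L,W} | {T} | {C} — 3 equivalence classes.
T and L end up in different blocks, so they are distinguishable. For instance, the string 'ε' is accepted from only L.

Yes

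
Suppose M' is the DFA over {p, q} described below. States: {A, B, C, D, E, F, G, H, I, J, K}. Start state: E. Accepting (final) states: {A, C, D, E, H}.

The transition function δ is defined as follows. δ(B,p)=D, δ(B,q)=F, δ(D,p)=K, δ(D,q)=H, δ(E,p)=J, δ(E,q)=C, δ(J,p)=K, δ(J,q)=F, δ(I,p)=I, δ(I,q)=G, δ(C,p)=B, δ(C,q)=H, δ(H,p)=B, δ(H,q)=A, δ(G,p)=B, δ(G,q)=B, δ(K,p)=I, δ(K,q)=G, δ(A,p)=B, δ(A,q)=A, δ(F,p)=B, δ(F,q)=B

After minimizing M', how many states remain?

5

P0 = {A,C,D,E,H} | {B,F,G,I,J,K}.
On input p, block {B,F,G,I,J,K} splits into {F,G,I,J,K} and {B}.
Split {A,C,D,E,H} by δ(·,p) → {A,C,H} and {D,E}.
Refine {F,G,I,J,K} on symbol p: members go to different blocks, giving {I,J,K} and {F,G}.
The partition is now stable with 5 blocks: {A,C,H} | {I,J,K} | {B} | {D,E} | {F,G}.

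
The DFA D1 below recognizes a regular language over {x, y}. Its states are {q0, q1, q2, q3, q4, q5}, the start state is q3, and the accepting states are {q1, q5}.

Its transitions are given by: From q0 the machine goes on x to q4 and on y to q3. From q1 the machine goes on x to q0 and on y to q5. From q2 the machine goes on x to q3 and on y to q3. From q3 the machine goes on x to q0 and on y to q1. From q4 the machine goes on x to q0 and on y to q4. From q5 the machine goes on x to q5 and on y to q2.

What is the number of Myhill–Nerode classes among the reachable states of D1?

6

Start with accepting vs non-accepting: {q1,q5} | {q0,q2,q3,q4}.
Refine {q1,q5} on symbol x: members go to different blocks, giving {q1} and {q5}.
On input y, block {q0,q2,q3,q4} splits into {q0,q2,q4} and {q3}.
Split {q0,q2,q4} by δ(·,x) → {q0,q4} and {q2}.
On input y, block {q0,q4} splits into {q0} and {q4}.
Stable partition: {q1} | {q0} | {q5} | {q3} | {q2} | {q4} — 6 equivalence classes.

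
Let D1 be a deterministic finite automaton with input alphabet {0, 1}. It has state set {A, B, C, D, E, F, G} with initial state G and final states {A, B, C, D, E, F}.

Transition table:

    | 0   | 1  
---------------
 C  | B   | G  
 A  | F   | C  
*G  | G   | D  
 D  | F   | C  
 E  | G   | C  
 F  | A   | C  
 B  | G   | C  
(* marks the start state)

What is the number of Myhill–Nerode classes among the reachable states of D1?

4

Reachable states from the start: {A,B,C,D,F,G}. Unreachable: {E} — drop them.
Start with accepting vs non-accepting: {A,B,C,D,F} | {G}.
On input 0, block {A,B,C,D,F} splits into {A,C,D,F} and {B}.
Split {A,C,D,F} by δ(·,0) → {A,D,F} and {C}.
Stable partition: {A,D,F} | {G} | {B} | {C} — 4 equivalence classes.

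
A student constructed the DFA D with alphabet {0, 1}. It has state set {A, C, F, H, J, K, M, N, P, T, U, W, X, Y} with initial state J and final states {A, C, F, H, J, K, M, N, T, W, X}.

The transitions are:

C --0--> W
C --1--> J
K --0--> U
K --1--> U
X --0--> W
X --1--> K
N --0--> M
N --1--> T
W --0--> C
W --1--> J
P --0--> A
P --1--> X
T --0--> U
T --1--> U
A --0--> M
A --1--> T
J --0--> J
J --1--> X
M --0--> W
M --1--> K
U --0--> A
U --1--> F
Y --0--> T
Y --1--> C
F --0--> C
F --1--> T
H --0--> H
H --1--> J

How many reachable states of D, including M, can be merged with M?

First remove the unreachable states {H,N,P,Y}; 10 states remain.
Start with accepting vs non-accepting: {A,C,F,J,K,M,T,W,X} | {U}.
Split {A,C,F,J,K,M,T,W,X} by δ(·,0) → {A,C,F,J,M,W,X} and {K,T}.
Refine {A,C,F,J,M,W,X} on symbol 1: members go to different blocks, giving {A,F,M,X} and {C,J,W}.
Refine {A,F,M,X} on symbol 0: members go to different blocks, giving {F,M,X} and {A}.
Split {C,J,W} by δ(·,1) → {C,W} and {J}.
Stable partition: {F,M,X} | {U} | {K,T} | {C,W} | {A} | {J} — 6 equivalence classes.
The equivalence class containing M is {F,M,X}, of size 3.

3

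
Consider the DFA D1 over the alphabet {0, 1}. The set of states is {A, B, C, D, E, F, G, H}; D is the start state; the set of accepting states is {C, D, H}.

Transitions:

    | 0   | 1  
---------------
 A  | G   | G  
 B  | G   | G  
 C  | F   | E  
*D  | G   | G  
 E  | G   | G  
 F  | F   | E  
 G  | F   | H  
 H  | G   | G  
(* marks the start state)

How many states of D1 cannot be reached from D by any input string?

3

No path from D leads to A, B, C; the other 5 states are all reachable.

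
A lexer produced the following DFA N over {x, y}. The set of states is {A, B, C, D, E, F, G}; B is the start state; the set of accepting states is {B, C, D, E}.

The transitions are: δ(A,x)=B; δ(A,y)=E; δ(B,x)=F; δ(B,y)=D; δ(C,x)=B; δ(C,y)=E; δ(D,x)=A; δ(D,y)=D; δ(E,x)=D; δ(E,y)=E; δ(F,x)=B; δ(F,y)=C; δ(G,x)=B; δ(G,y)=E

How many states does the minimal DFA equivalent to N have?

3

States {G} cannot be reached from the start state, so discard them.
Initial partition by acceptance: {B,C,D,E} | {A,F}.
Refine {B,C,D,E} on symbol x: members go to different blocks, giving {B,D} and {C,E}.
Stable partition: {B,D} | {A,F} | {C,E} — 3 equivalence classes.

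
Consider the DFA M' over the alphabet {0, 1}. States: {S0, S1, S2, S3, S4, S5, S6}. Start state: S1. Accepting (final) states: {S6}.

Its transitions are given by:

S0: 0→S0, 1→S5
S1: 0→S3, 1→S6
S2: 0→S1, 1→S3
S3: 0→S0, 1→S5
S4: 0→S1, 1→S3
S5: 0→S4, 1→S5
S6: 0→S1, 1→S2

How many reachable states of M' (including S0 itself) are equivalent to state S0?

Every state is reachable, so we keep all 7.
Start with accepting vs non-accepting: {S6} | {S0,S1,S2,S3,S4,S5}.
On input 1, block {S0,S1,S2,S3,S4,S5} splits into {S0,S2,S3,S4,S5} and {S1}.
On input 0, block {S0,S2,S3,S4,S5} splits into {S0,S3,S5} and {S2,S4}.
On input 0, block {S0,S3,S5} splits into {S0,S3} and {S5}.
No further refinement is possible. Final partition (5 blocks): {S6} | {S0,S3} | {S1} | {S2,S4} | {S5}.
State S0 belongs to the block {S0,S3}, which has 2 states.

2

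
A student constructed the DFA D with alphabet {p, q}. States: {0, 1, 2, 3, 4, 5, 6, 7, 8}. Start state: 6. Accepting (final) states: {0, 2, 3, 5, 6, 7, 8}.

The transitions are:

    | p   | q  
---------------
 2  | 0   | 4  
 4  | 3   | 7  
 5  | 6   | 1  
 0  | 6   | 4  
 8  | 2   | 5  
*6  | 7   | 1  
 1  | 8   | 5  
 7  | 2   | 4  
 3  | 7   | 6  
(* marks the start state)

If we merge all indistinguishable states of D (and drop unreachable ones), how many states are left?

3

Every state is reachable, so we keep all 9.
P0 = {0,2,3,5,6,7,8} | {1,4}.
On input q, block {0,2,3,5,6,7,8} splits into {0,2,5,6,7} and {3,8}.
The partition is now stable with 3 blocks: {0,2,5,6,7} | {1,4} | {3,8}.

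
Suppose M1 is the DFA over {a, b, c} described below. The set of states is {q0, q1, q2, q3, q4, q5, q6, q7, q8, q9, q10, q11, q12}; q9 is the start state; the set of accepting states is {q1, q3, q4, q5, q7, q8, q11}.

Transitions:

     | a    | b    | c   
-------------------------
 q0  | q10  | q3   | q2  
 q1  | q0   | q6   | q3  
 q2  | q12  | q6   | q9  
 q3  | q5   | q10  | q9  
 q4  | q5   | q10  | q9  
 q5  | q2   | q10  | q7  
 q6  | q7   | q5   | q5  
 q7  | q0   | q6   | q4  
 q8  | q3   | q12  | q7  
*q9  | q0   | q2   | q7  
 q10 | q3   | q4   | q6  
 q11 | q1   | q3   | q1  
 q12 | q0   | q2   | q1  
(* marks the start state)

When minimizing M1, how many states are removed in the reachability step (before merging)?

2

BFS from q9 reaches {q0, q1, q2, q3, q4, q5, q6, q7, q9, q10, q12}; the 2 state(s) q8, q11 are never visited.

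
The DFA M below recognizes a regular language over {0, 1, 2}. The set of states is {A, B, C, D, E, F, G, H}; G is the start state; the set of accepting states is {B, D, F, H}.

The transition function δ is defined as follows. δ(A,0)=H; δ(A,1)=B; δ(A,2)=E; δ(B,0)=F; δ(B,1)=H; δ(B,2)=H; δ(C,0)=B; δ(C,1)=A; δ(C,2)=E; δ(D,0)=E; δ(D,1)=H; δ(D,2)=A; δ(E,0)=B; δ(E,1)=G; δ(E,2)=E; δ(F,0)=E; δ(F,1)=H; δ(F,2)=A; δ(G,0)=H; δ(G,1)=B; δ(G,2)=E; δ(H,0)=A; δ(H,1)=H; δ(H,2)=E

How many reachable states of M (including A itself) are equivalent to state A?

States {C,D} cannot be reached from the start state, so discard them.
P0 = {B,F,H} | {A,E,G}.
Refine {B,F,H} on symbol 0: members go to different blocks, giving {F,H} and {B}.
Split {A,E,G} by δ(·,0) → {A,G} and {E}.
Refine {F,H} on symbol 0: members go to different blocks, giving {F} and {H}.
The partition is now stable with 5 blocks: {F} | {A,G} | {B} | {E} | {H}.
The equivalence class containing A is {A,G}, of size 2.

2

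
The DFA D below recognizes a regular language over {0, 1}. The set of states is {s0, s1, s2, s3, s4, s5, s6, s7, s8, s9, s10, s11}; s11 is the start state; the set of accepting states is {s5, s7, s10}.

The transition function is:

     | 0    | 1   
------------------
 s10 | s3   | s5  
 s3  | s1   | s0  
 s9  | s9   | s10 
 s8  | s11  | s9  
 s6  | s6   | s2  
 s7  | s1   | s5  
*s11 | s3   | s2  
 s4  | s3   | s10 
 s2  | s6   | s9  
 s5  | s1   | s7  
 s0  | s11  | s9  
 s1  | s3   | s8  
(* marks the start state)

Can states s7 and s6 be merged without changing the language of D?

Reachable states from the start: {s0,s1,s2,s3,s5,s6,s7,s8,s9,s10,s11}. Unreachable: {s4} — drop them.
Start with accepting vs non-accepting: {s5,s7,s10} | {s0,s1,s2,s3,s6,s8,s9,s11}.
Split {s0,s1,s2,s3,s6,s8,s9,s11} by δ(·,1) → {s0,s1,s2,s3,s6,s8,s11} and {s9}.
On input 1, block {s0,s1,s2,s3,s6,s8,s11} splits into {s1,s3,s6,s11} and {s0,s2,s8}.
The partition is now stable with 4 blocks: {s5,s7,s10} | {s1,s3,s6,s11} | {s9} | {s0,s2,s8}.
s7 and s6 end up in different blocks, so they are distinguishable. For instance, the string 'ε' is accepted from only s7.

No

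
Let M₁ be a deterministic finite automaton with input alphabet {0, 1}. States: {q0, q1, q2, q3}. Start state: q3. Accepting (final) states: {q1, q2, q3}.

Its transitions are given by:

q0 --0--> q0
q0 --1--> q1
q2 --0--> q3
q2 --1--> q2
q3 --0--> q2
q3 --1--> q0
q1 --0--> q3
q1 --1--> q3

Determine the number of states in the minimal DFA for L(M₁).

4

Initial partition by acceptance: {q1,q2,q3} | {q0}.
Split {q1,q2,q3} by δ(·,1) → {q1,q2} and {q3}.
On input 1, block {q1,q2} splits into {q1} and {q2}.
The partition is now stable with 4 blocks: {q1} | {q0} | {q3} | {q2}.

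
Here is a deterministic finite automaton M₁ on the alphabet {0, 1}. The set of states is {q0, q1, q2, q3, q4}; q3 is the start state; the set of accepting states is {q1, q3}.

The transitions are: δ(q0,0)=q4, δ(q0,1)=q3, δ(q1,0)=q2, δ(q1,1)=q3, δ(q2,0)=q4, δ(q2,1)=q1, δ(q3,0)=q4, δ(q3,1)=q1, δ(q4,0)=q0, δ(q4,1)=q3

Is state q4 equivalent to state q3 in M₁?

No

Every state is reachable, so we keep all 5.
P0 = {q1,q3} | {q0,q2,q4}.
The partition is now stable with 2 blocks: {q1,q3} | {q0,q2,q4}.
q4 and q3 end up in different blocks, so they are distinguishable. For instance, the string 'ε' is accepted from only q3.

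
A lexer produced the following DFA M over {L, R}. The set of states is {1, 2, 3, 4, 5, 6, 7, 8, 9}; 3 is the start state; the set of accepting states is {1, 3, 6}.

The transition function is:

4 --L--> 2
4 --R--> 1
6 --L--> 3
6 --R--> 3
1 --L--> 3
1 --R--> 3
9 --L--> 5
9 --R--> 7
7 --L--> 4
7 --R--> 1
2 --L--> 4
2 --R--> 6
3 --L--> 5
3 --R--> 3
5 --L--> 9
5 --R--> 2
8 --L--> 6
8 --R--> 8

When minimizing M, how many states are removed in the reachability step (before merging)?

1

BFS from 3 reaches {1, 2, 3, 4, 5, 6, 7, 9}; the 1 state(s) 8 are never visited.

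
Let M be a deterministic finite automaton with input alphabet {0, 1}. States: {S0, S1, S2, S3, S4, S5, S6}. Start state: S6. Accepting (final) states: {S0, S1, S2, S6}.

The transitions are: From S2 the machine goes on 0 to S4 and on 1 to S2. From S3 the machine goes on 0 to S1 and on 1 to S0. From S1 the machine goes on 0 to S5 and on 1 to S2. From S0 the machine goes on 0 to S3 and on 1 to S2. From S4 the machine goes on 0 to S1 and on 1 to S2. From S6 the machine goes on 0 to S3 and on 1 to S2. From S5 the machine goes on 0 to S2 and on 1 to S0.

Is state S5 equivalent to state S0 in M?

No

P0 = {S0,S1,S2,S6} | {S3,S4,S5}.
The partition is now stable with 2 blocks: {S0,S1,S2,S6} | {S3,S4,S5}.
S5 and S0 end up in different blocks, so they are distinguishable. For instance, the string 'ε' is accepted from only S0.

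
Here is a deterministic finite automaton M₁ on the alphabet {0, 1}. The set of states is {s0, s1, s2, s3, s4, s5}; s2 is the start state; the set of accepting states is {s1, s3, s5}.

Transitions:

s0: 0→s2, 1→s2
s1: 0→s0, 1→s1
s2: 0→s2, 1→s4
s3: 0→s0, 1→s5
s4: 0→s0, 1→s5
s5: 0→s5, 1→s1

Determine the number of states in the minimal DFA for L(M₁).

Reachable states from the start: {s0,s1,s2,s4,s5}. Unreachable: {s3} — drop them.
Start with accepting vs non-accepting: {s1,s5} | {s0,s2,s4}.
On input 0, block {s1,s5} splits into {s1} and {s5}.
On input 1, block {s0,s2,s4} splits into {s0,s2} and {s4}.
On input 1, block {s0,s2} splits into {s0} and {s2}.
The partition is now stable with 5 blocks: {s1} | {s0} | {s5} | {s4} | {s2}.

5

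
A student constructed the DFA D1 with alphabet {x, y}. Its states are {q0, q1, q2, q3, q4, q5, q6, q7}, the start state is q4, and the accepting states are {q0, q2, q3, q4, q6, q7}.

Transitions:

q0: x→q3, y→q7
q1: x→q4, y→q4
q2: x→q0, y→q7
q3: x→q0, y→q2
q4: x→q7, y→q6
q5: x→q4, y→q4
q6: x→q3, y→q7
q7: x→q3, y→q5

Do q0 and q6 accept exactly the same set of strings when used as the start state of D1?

States {q1} cannot be reached from the start state, so discard them.
P0 = {q0,q2,q3,q4,q6,q7} | {q5}.
On input y, block {q0,q2,q3,q4,q6,q7} splits into {q0,q2,q3,q4,q6} and {q7}.
On input x, block {q0,q2,q3,q4,q6} splits into {q0,q2,q3,q6} and {q4}.
Refine {q0,q2,q3,q6} on symbol y: members go to different blocks, giving {q0,q2,q6} and {q3}.
On input x, block {q0,q2,q6} splits into {q0,q6} and {q2}.
The partition is now stable with 6 blocks: {q0,q6} | {q5} | {q7} | {q4} | {q3} | {q2}.
q0 and q6 lie in the same block of the stable partition, so they are equivalent — no string distinguishes them.

Yes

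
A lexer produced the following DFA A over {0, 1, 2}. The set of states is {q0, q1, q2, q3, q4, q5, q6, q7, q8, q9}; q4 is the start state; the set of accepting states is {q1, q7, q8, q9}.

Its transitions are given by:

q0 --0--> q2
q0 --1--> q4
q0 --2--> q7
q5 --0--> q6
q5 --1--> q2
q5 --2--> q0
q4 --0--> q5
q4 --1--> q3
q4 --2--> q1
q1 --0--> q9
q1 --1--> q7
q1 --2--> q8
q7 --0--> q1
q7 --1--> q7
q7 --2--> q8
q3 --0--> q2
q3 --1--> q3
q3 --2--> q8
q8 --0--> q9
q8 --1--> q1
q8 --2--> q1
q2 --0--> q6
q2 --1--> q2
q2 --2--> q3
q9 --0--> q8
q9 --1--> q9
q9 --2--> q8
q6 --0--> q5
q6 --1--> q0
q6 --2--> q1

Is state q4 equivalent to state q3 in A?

Yes

Every state is reachable, so we keep all 10.
Start with accepting vs non-accepting: {q1,q7,q8,q9} | {q0,q2,q3,q4,q5,q6}.
Refine {q0,q2,q3,q4,q5,q6} on symbol 2: members go to different blocks, giving {q0,q3,q4,q6} and {q2,q5}.
No further refinement is possible. Final partition (3 blocks): {q1,q7,q8,q9} | {q0,q3,q4,q6} | {q2,q5}.
q4 and q3 lie in the same block of the stable partition, so they are equivalent — no string distinguishes them.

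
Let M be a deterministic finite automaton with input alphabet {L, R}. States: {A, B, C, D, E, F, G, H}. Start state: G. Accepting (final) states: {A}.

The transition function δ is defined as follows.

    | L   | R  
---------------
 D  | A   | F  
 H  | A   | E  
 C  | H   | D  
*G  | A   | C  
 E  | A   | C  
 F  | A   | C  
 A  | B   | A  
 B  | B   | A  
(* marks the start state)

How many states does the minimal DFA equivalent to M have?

5

All states are reachable from the start state.
Initial partition by acceptance: {A} | {B,C,D,E,F,G,H}.
Split {B,C,D,E,F,G,H} by δ(·,L) → {D,E,F,G,H} and {B,C}.
Refine {D,E,F,G,H} on symbol R: members go to different blocks, giving {E,F,G} and {D,H}.
On input L, block {B,C} splits into {B} and {C}.
Stable partition: {A} | {E,F,G} | {B} | {D,H} | {C} — 5 equivalence classes.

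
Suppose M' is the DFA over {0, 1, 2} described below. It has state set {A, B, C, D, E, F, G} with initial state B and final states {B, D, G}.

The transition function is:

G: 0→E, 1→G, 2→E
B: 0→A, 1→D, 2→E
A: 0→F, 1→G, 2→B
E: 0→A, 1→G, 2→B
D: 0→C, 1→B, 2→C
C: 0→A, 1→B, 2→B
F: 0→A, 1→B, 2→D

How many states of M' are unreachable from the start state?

0

Exploring from B, all states are eventually visited, so none are unreachable.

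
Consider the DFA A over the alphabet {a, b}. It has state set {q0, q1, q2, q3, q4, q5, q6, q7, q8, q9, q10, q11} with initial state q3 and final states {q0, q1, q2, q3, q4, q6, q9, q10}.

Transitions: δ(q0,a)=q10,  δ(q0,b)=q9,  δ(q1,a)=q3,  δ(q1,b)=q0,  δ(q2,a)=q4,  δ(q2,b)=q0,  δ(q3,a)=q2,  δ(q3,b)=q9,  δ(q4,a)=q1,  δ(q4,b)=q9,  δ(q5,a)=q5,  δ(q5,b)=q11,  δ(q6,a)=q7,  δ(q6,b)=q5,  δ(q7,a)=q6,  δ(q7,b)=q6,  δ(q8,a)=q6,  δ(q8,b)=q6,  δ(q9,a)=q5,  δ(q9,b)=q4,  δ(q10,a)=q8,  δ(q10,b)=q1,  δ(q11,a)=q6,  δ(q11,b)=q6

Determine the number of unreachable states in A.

0

Every one of the 12 states is reachable from q3.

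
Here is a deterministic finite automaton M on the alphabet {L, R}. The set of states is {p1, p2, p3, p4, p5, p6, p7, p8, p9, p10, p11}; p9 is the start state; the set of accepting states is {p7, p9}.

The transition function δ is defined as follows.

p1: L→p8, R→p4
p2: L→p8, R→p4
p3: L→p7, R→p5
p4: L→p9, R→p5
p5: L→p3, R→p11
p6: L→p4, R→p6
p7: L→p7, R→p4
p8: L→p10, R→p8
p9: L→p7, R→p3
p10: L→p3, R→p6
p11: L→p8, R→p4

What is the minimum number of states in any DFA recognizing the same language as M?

6

First remove the unreachable states {p1,p2}; 9 states remain.
Initial partition by acceptance: {p7,p9} | {p3,p4,p5,p6,p8,p10,p11}.
Split {p3,p4,p5,p6,p8,p10,p11} by δ(·,L) → {p5,p6,p8,p10,p11} and {p3,p4}.
On input L, block {p5,p6,p8,p10,p11} splits into {p5,p6,p10} and {p8,p11}.
Refine {p5,p6,p10} on symbol R: members go to different blocks, giving {p6,p10} and {p5}.
Refine {p8,p11} on symbol L: members go to different blocks, giving {p8} and {p11}.
The partition is now stable with 6 blocks: {p7,p9} | {p6,p10} | {p3,p4} | {p8} | {p5} | {p11}.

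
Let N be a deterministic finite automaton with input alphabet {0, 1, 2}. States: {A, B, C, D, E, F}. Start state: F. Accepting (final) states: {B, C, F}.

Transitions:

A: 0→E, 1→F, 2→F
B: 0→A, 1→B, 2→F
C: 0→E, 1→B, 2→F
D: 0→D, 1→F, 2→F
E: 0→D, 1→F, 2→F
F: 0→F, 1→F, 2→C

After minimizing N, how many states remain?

3

Every state is reachable, so we keep all 6.
Start with accepting vs non-accepting: {B,C,F} | {A,D,E}.
On input 0, block {B,C,F} splits into {B,C} and {F}.
No further refinement is possible. Final partition (3 blocks): {B,C} | {A,D,E} | {F}.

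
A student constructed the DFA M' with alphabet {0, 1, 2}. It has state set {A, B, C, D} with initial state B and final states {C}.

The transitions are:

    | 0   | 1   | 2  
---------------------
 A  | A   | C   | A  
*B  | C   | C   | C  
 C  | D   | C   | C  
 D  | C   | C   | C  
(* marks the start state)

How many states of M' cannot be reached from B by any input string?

BFS from B reaches {B, C, D}; the 1 state(s) A are never visited.

1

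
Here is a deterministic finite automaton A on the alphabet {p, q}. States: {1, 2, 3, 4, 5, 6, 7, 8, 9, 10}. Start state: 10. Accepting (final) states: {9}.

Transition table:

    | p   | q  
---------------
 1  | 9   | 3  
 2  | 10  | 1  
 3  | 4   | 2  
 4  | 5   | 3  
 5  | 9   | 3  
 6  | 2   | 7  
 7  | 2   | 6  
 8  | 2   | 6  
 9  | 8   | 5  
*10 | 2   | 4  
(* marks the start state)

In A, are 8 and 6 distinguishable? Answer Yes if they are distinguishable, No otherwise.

P0 = {9} | {1,2,3,4,5,6,7,8,10}.
Split {1,2,3,4,5,6,7,8,10} by δ(·,p) → {2,3,4,6,7,8,10} and {1,5}.
Refine {2,3,4,6,7,8,10} on symbol p: members go to different blocks, giving {2,3,6,7,8,10} and {4}.
Split {2,3,6,7,8,10} by δ(·,p) → {2,6,7,8,10} and {3}.
Refine {2,6,7,8,10} on symbol q: members go to different blocks, giving {6,7,8} and {2} and {10}.
The partition is now stable with 7 blocks: {9} | {6,7,8} | {1,5} | {4} | {3} | {2} | {10}.
8 and 6 lie in the same block of the stable partition, so they are equivalent — no string distinguishes them.

No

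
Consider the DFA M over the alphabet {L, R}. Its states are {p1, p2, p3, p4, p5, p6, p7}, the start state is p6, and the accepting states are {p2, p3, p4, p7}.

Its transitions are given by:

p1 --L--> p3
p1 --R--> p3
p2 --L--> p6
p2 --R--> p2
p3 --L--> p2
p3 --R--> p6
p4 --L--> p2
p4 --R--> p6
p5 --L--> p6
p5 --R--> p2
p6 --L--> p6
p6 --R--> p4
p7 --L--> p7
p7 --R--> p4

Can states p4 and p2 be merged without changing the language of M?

No

States {p1,p3,p5,p7} cannot be reached from the start state, so discard them.
Initial partition by acceptance: {p2,p4} | {p6}.
Refine {p2,p4} on symbol L: members go to different blocks, giving {p2} and {p4}.
No further refinement is possible. Final partition (3 blocks): {p2} | {p6} | {p4}.
p4 and p2 end up in different blocks, so they are distinguishable. For instance, the string 'L' is accepted from only p4.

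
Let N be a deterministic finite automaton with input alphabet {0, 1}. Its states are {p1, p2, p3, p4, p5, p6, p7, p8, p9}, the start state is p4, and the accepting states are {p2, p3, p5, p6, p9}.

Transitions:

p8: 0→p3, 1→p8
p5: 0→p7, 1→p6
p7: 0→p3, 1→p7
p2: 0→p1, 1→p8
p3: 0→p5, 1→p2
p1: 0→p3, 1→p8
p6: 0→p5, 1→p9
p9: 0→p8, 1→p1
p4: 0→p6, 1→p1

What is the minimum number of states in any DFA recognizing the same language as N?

All states are reachable from the start state.
P0 = {p2,p3,p5,p6,p9} | {p1,p4,p7,p8}.
Refine {p2,p3,p5,p6,p9} on symbol 0: members go to different blocks, giving {p2,p5,p9} and {p3,p6}.
Split {p2,p5,p9} by δ(·,1) → {p2,p9} and {p5}.
No further refinement is possible. Final partition (4 blocks): {p2,p9} | {p1,p4,p7,p8} | {p3,p6} | {p5}.

4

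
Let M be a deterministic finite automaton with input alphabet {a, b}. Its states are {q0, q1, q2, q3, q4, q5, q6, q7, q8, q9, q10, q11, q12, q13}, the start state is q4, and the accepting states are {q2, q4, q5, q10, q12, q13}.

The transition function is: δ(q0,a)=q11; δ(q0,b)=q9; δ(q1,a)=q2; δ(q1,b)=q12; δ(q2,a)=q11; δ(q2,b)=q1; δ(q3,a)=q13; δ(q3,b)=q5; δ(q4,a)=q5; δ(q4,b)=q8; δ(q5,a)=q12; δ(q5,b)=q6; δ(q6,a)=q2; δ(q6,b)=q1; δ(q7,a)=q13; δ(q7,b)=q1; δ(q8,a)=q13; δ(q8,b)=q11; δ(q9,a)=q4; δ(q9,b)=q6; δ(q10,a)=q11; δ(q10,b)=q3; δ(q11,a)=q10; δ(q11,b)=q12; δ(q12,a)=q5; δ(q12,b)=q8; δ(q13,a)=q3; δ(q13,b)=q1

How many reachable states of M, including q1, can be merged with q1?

Reachable states from the start: {q1,q2,q3,q4,q5,q6,q8,q10,q11,q12,q13}. Unreachable: {q0,q7,q9} — drop them.
Start with accepting vs non-accepting: {q2,q4,q5,q10,q12,q13} | {q1,q3,q6,q8,q11}.
On input a, block {q2,q4,q5,q10,q12,q13} splits into {q2,q10,q13} and {q4,q5,q12}.
On input b, block {q1,q3,q6,q8,q11} splits into {q1,q3,q11} and {q6,q8}.
No further refinement is possible. Final partition (4 blocks): {q2,q10,q13} | {q1,q3,q11} | {q4,q5,q12} | {q6,q8}.
State q1 belongs to the block {q1,q3,q11}, which has 3 states.

3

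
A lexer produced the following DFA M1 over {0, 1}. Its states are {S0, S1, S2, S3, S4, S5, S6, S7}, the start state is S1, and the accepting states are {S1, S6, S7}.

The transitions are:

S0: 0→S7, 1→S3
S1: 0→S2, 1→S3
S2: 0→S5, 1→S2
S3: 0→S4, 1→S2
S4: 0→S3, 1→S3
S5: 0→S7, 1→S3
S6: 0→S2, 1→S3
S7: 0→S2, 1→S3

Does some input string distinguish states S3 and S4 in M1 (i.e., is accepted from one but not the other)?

Reachable states from the start: {S1,S2,S3,S4,S5,S7}. Unreachable: {S0,S6} — drop them.
P0 = {S1,S7} | {S2,S3,S4,S5}.
Split {S2,S3,S4,S5} by δ(·,0) → {S2,S3,S4} and {S5}.
Split {S2,S3,S4} by δ(·,0) → {S3,S4} and {S2}.
Split {S3,S4} by δ(·,1) → {S3} and {S4}.
No further refinement is possible. Final partition (5 blocks): {S1,S7} | {S3} | {S5} | {S2} | {S4}.
S3 and S4 end up in different blocks, so they are distinguishable. For instance, the string '100' is accepted from only S3.

Yes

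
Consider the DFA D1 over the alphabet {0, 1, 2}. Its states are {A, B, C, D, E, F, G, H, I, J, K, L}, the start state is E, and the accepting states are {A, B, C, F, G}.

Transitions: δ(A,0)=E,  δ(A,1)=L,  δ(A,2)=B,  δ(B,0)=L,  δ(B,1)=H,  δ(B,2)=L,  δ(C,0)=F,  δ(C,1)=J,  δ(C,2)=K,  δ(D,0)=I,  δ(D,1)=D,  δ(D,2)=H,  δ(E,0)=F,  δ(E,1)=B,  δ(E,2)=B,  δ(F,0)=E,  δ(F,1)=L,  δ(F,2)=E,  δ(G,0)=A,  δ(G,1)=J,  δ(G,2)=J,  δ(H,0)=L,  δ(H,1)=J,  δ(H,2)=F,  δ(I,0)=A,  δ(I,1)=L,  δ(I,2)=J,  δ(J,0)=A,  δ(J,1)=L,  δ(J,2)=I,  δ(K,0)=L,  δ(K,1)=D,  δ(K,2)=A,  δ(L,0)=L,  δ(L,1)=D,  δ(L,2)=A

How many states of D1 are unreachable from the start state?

3

No path from E leads to C, G, K; the other 9 states are all reachable.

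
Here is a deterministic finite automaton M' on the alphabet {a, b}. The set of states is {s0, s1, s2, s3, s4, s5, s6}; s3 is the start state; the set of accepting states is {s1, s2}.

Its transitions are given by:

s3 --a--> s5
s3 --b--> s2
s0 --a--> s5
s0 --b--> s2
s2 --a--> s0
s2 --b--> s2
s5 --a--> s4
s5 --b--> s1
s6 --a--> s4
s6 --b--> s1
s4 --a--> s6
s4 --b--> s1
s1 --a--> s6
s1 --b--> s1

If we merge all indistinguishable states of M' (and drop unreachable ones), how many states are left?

Every state is reachable, so we keep all 7.
Start with accepting vs non-accepting: {s1,s2} | {s0,s3,s4,s5,s6}.
The partition is now stable with 2 blocks: {s1,s2} | {s0,s3,s4,s5,s6}.

2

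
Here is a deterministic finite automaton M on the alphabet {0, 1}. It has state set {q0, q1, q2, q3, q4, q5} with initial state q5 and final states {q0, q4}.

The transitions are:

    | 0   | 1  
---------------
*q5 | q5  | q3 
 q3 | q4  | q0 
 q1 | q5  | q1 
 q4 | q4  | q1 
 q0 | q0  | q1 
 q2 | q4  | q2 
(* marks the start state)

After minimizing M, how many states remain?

4

Reachable states from the start: {q0,q1,q3,q4,q5}. Unreachable: {q2} — drop them.
P0 = {q0,q4} | {q1,q3,q5}.
Split {q1,q3,q5} by δ(·,0) → {q1,q5} and {q3}.
Split {q1,q5} by δ(·,1) → {q1} and {q5}.
No further refinement is possible. Final partition (4 blocks): {q0,q4} | {q1} | {q3} | {q5}.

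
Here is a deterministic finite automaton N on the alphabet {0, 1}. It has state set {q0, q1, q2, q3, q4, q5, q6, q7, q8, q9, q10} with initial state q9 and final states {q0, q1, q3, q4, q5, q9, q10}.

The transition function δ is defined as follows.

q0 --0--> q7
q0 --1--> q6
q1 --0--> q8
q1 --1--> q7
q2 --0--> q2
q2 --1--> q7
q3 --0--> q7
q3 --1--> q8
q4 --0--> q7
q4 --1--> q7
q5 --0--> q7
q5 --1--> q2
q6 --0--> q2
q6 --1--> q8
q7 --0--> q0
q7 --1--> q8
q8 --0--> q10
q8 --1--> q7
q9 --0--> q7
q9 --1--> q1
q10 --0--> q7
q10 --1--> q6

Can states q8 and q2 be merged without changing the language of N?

No

First remove the unreachable states {q3,q4,q5}; 8 states remain.
P0 = {q0,q1,q9,q10} | {q2,q6,q7,q8}.
Split {q0,q1,q9,q10} by δ(·,1) → {q0,q1,q10} and {q9}.
Refine {q2,q6,q7,q8} on symbol 0: members go to different blocks, giving {q2,q6} and {q7,q8}.
Refine {q0,q1,q10} on symbol 1: members go to different blocks, giving {q0,q10} and {q1}.
Stable partition: {q0,q10} | {q2,q6} | {q9} | {q7,q8} | {q1} — 5 equivalence classes.
q8 and q2 end up in different blocks, so they are distinguishable. For instance, the string '0' is accepted from only q8.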